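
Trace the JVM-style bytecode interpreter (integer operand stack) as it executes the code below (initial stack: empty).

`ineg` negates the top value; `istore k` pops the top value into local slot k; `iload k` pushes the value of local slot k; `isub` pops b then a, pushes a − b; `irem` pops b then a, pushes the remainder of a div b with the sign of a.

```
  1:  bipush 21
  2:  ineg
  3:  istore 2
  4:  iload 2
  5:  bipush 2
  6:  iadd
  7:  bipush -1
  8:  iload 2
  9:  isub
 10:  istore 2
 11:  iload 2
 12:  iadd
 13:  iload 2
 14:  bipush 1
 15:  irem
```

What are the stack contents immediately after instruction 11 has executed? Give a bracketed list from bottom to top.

bipush 21 -> [21]
ineg      -> [-21]
istore 2  -> []
iload 2   -> [-21]
bipush 2  -> [-21, 2]
iadd      -> [-19]
bipush -1 -> [-19, -1]
iload 2   -> [-19, -1, -21]
isub      -> [-19, 20]
istore 2  -> [-19]
iload 2   -> [-19, 20]

[-19, 20]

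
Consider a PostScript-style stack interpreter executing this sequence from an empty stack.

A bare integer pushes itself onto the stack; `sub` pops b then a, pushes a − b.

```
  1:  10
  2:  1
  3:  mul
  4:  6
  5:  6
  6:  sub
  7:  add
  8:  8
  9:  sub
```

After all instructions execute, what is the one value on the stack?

2

10  -> 10
1   -> 10 1
mul -> 10
6   -> 10 6
6   -> 10 6 6
sub -> 10 0
add -> 10
8   -> 10 8
sub -> 2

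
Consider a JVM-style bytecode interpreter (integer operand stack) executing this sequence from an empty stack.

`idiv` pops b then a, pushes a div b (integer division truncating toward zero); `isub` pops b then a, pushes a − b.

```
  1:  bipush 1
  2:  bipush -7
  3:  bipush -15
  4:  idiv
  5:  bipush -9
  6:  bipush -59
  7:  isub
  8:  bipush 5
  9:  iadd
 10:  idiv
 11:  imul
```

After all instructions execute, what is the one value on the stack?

bipush 1   -> [1]
bipush -7  -> [1, -7]
bipush -15 -> [1, -7, -15]
idiv       -> [1, 0]
bipush -9  -> [1, 0, -9]
bipush -59 -> [1, 0, -9, -59]
isub       -> [1, 0, 50]
bipush 5   -> [1, 0, 50, 5]
iadd       -> [1, 0, 55]
idiv       -> [1, 0]
imul       -> [0]

0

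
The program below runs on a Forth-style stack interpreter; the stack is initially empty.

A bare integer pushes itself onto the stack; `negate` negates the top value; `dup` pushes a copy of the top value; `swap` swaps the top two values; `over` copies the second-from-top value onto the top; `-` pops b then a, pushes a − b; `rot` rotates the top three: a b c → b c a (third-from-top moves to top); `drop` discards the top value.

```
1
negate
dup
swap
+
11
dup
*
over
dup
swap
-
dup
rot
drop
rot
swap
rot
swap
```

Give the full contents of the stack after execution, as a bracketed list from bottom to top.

1      : [1]
negate : [-1]
dup    : [-1, -1]
swap   : [-1, -1]
+      : [-2]
11     : [-2, 11]
dup    : [-2, 11, 11]
*      : [-2, 121]
over   : [-2, 121, -2]
dup    : [-2, 121, -2, -2]
swap   : [-2, 121, -2, -2]
-      : [-2, 121, 0]
dup    : [-2, 121, 0, 0]
rot    : [-2, 0, 0, 121]
drop   : [-2, 0, 0]
rot    : [0, 0, -2]
swap   : [0, -2, 0]
rot    : [-2, 0, 0]
swap   : [-2, 0, 0]

[-2, 0, 0]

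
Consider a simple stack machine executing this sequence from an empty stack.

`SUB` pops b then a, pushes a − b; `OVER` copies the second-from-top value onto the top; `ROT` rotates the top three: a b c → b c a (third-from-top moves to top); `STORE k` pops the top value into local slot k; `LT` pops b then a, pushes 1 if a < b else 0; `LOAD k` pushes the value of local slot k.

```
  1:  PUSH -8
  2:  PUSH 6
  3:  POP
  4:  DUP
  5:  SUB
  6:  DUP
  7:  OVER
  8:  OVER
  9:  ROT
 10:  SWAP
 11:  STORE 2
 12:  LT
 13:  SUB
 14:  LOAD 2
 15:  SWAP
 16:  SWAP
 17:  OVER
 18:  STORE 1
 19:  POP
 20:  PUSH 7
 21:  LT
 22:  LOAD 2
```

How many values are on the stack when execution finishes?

2

PUSH -8 → [-8]
PUSH 6  → [-8, 6]
POP     → [-8]
DUP     → [-8, -8]
SUB     → [0]
DUP     → [0, 0]
OVER    → [0, 0, 0]
OVER    → [0, 0, 0, 0]
ROT     → [0, 0, 0, 0]
SWAP    → [0, 0, 0, 0]
STORE 2 → [0, 0, 0]
LT      → [0, 0]
SUB     → [0]
LOAD 2  → [0, 0]
SWAP    → [0, 0]
SWAP    → [0, 0]
OVER    → [0, 0, 0]
STORE 1 → [0, 0]
POP     → [0]
PUSH 7  → [0, 7]
LT      → [1]
LOAD 2  → [1, 0]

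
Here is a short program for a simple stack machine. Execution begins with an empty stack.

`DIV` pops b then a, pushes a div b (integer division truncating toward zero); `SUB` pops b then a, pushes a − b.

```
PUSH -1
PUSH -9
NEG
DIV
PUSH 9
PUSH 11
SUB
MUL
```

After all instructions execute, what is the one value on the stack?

0

PUSH -1 : -1
PUSH -9 : -1 -9
NEG     : -1 9
DIV     : 0
PUSH 9  : 0 9
PUSH 11 : 0 9 11
SUB     : 0 -2
MUL     : 0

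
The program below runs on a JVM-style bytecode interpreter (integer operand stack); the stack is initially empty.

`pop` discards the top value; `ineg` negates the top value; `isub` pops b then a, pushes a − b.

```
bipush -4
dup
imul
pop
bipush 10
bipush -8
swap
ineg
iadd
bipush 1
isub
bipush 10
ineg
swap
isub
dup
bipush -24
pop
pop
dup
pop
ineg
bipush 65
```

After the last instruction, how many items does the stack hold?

bipush -4  : -4
dup        : -4 -4
imul       : 16
pop        : (empty)
bipush 10  : 10
bipush -8  : 10 -8
swap       : -8 10
ineg       : -8 -10
iadd       : -18
bipush 1   : -18 1
isub       : -19
bipush 10  : -19 10
ineg       : -19 -10
swap       : -10 -19
isub       : 9
dup        : 9 9
bipush -24 : 9 9 -24
pop        : 9 9
pop        : 9
dup        : 9 9
pop        : 9
ineg       : -9
bipush 65  : -9 65

2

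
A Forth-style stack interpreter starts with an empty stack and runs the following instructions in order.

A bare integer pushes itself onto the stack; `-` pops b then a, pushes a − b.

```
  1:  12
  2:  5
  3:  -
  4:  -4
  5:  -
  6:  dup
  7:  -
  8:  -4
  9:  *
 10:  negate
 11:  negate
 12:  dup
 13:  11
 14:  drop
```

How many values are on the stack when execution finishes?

12     → 12
5      → 12 5
-      → 7
-4     → 7 -4
-      → 11
dup    → 11 11
-      → 0
-4     → 0 -4
*      → 0
negate → 0
negate → 0
dup    → 0 0
11     → 0 0 11
drop   → 0 0

2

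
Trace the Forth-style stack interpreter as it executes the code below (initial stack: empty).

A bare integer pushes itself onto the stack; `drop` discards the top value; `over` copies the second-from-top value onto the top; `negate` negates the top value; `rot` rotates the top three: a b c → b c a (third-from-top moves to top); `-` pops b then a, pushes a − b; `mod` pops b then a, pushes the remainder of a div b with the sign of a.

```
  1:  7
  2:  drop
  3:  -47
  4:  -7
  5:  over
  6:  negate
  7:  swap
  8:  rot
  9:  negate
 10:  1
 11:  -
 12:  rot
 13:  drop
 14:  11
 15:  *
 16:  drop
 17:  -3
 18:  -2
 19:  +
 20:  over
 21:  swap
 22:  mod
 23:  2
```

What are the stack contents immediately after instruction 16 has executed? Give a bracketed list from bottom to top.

7      → 7
drop   → (empty)
-47    → -47
-7     → -47 -7
over   → -47 -7 -47
negate → -47 -7 47
swap   → -47 47 -7
rot    → 47 -7 -47
negate → 47 -7 47
1      → 47 -7 47 1
-      → 47 -7 46
rot    → -7 46 47
drop   → -7 46
11     → -7 46 11
*      → -7 506
drop   → -7

[-7]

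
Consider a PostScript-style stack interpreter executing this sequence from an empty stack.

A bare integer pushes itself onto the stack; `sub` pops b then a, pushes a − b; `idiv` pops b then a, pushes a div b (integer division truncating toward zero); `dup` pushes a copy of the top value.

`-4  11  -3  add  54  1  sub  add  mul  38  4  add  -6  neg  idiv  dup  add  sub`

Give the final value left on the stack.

-258

-4   : [-4]
11   : [-4, 11]
-3   : [-4, 11, -3]
add  : [-4, 8]
54   : [-4, 8, 54]
1    : [-4, 8, 54, 1]
sub  : [-4, 8, 53]
add  : [-4, 61]
mul  : [-244]
38   : [-244, 38]
4    : [-244, 38, 4]
add  : [-244, 42]
-6   : [-244, 42, -6]
neg  : [-244, 42, 6]
idiv : [-244, 7]
dup  : [-244, 7, 7]
add  : [-244, 14]
sub  : [-258]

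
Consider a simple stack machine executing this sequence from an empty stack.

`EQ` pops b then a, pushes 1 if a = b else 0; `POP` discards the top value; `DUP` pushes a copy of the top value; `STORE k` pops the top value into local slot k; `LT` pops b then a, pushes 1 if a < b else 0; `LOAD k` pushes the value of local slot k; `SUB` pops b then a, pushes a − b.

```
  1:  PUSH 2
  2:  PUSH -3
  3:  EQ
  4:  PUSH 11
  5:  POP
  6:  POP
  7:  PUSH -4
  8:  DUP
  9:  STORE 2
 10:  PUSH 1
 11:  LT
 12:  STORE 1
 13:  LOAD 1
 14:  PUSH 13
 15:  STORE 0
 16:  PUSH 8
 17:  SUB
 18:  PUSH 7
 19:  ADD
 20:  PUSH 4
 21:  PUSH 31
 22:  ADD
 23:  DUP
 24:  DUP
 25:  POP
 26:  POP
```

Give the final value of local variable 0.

PUSH 2  → [2]
PUSH -3 → [2, -3]
EQ      → [0]
PUSH 11 → [0, 11]
POP     → [0]
POP     → []
PUSH -4 → [-4]
DUP     → [-4, -4]
STORE 2 → [-4]
PUSH 1  → [-4, 1]
LT      → [1]
STORE 1 → []
LOAD 1  → [1]
PUSH 13 → [1, 13]
STORE 0 → [1]
PUSH 8  → [1, 8]
SUB     → [-7]
PUSH 7  → [-7, 7]
ADD     → [0]
PUSH 4  → [0, 4]
PUSH 31 → [0, 4, 31]
ADD     → [0, 35]
DUP     → [0, 35, 35]
DUP     → [0, 35, 35, 35]
POP     → [0, 35, 35]
POP     → [0, 35]

13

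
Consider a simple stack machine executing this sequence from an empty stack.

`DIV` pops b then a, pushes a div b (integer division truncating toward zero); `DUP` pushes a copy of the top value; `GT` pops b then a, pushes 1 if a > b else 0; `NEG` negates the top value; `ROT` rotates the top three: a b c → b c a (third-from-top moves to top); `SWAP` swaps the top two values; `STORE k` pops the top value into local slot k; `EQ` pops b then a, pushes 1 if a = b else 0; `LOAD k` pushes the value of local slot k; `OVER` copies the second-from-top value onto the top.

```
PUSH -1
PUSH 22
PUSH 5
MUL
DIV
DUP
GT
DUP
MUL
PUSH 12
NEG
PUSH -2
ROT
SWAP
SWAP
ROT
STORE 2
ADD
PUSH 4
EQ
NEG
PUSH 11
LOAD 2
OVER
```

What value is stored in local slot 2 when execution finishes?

PUSH -1 -> -1
PUSH 22 -> -1 22
PUSH 5  -> -1 22 5
MUL     -> -1 110
DIV     -> 0
DUP     -> 0 0
GT      -> 0
DUP     -> 0 0
MUL     -> 0
PUSH 12 -> 0 12
NEG     -> 0 -12
PUSH -2 -> 0 -12 -2
ROT     -> -12 -2 0
SWAP    -> -12 0 -2
SWAP    -> -12 -2 0
ROT     -> -2 0 -12
STORE 2 -> -2 0
ADD     -> -2
PUSH 4  -> -2 4
EQ      -> 0
NEG     -> 0
PUSH 11 -> 0 11
LOAD 2  -> 0 11 -12
OVER    -> 0 11 -12 11

-12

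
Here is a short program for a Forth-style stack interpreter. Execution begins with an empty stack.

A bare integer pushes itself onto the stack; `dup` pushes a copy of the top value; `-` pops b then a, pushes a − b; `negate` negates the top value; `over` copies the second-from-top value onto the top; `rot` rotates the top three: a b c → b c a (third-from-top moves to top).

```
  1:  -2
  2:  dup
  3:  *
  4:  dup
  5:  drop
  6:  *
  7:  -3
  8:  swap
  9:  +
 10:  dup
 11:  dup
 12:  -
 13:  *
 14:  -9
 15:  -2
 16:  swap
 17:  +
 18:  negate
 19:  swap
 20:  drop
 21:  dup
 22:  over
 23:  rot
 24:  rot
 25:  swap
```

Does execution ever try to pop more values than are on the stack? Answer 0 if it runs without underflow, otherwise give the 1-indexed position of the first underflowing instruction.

-2    -2
dup   -2 -2
*     4
dup   4 4
drop  4
*  — needs 2 operands, stack has 1 → underflow

6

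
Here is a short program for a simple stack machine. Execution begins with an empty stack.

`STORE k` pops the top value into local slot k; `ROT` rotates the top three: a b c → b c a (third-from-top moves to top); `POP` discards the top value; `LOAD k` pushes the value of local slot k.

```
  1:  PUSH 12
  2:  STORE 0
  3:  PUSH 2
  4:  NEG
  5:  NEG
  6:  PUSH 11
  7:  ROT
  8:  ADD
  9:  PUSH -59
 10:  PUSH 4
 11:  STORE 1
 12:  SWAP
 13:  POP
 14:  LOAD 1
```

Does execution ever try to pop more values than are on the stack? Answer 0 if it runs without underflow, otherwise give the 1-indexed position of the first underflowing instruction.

PUSH 12 : [12]
STORE 0 : []
PUSH 2  : [2]
NEG     : [-2]
NEG     : [2]
PUSH 11 : [2, 11]
ROT  — needs 3 operands, stack has 2 → underflow

7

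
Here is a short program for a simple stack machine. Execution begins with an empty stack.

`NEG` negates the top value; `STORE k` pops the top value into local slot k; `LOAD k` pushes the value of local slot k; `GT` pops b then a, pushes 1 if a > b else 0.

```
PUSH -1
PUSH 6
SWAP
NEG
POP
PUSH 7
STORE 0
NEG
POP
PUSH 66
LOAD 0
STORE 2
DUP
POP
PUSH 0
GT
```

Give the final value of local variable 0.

7

PUSH -1 : [-1]
PUSH 6  : [-1, 6]
SWAP    : [6, -1]
NEG     : [6, 1]
POP     : [6]
PUSH 7  : [6, 7]
STORE 0 : [6]
NEG     : [-6]
POP     : []
PUSH 66 : [66]
LOAD 0  : [66, 7]
STORE 2 : [66]
DUP     : [66, 66]
POP     : [66]
PUSH 0  : [66, 0]
GT      : [1]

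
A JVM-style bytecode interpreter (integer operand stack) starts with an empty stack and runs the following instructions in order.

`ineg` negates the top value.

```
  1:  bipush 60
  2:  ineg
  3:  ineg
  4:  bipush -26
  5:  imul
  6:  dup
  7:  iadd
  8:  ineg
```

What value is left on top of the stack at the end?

bipush 60  -> 60
ineg       -> -60
ineg       -> 60
bipush -26 -> 60 -26
imul       -> -1560
dup        -> -1560 -1560
iadd       -> -3120
ineg       -> 3120

3120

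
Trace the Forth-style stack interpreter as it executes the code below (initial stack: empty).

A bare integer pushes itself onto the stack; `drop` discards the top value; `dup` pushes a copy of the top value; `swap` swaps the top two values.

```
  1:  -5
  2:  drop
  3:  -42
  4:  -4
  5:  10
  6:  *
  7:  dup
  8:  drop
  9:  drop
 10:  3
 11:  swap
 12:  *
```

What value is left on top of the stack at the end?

-126

-5   : -5
drop : (empty)
-42  : -42
-4   : -42 -4
10   : -42 -4 10
*    : -42 -40
dup  : -42 -40 -40
drop : -42 -40
drop : -42
3    : -42 3
swap : 3 -42
*    : -126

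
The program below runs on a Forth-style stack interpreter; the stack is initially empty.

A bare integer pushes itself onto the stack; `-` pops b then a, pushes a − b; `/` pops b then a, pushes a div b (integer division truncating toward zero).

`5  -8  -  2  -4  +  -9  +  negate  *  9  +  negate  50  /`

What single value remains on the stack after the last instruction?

5      -> 5
-8     -> 5 -8
-      -> 13
2      -> 13 2
-4     -> 13 2 -4
+      -> 13 -2
-9     -> 13 -2 -9
+      -> 13 -11
negate -> 13 11
*      -> 143
9      -> 143 9
+      -> 152
negate -> -152
50     -> -152 50
/      -> -3

-3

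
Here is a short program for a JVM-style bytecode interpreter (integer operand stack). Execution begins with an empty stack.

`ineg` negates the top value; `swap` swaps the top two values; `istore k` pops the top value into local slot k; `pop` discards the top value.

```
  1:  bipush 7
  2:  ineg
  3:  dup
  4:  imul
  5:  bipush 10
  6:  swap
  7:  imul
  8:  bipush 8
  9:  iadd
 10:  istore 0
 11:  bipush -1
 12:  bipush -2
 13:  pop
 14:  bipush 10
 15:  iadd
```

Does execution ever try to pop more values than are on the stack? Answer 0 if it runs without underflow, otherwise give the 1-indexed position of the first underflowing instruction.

0

bipush 7  : [7]
ineg      : [-7]
dup       : [-7, -7]
imul      : [49]
bipush 10 : [49, 10]
swap      : [10, 49]
imul      : [490]
bipush 8  : [490, 8]
iadd      : [498]
istore 0  : []
bipush -1 : [-1]
bipush -2 : [-1, -2]
pop       : [-1]
bipush 10 : [-1, 10]
iadd      : [9]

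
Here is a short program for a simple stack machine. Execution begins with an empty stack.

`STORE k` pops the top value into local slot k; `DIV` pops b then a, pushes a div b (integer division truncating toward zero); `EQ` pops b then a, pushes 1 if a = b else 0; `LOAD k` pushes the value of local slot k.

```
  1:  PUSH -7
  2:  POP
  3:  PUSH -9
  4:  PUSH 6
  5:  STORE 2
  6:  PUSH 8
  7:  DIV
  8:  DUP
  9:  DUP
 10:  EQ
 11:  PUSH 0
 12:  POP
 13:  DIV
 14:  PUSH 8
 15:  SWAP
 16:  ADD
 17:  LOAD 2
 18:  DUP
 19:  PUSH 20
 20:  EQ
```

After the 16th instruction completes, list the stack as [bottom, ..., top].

[7]

PUSH -7 : [-7]
POP     : []
PUSH -9 : [-9]
PUSH 6  : [-9, 6]
STORE 2 : [-9]
PUSH 8  : [-9, 8]
DIV     : [-1]
DUP     : [-1, -1]
DUP     : [-1, -1, -1]
EQ      : [-1, 1]
PUSH 0  : [-1, 1, 0]
POP     : [-1, 1]
DIV     : [-1]
PUSH 8  : [-1, 8]
SWAP    : [8, -1]
ADD     : [7]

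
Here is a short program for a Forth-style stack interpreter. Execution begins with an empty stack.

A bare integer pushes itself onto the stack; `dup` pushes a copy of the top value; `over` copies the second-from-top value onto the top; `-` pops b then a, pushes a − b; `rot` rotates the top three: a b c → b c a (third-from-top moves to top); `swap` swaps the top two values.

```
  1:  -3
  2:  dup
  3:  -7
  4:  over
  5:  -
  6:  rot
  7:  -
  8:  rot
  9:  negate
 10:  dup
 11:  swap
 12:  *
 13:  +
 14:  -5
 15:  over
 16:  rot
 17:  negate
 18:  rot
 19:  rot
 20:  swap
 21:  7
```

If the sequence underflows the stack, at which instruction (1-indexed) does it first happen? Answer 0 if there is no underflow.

-3   → -3
dup  → -3 -3
-7   → -3 -3 -7
over → -3 -3 -7 -3
-    → -3 -3 -4
rot  → -3 -4 -3
-    → -3 -1
rot  — needs 3 operands, stack has 2 → underflow

8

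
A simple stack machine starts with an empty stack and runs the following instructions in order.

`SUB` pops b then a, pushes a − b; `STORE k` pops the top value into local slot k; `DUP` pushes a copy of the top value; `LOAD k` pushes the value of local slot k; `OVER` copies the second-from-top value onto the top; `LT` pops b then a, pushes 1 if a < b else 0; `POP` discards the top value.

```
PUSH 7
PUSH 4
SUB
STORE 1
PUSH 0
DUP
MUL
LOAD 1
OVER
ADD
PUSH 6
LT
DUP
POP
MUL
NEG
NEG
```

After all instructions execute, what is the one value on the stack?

PUSH 7  -> [7]
PUSH 4  -> [7, 4]
SUB     -> [3]
STORE 1 -> []
PUSH 0  -> [0]
DUP     -> [0, 0]
MUL     -> [0]
LOAD 1  -> [0, 3]
OVER    -> [0, 3, 0]
ADD     -> [0, 3]
PUSH 6  -> [0, 3, 6]
LT      -> [0, 1]
DUP     -> [0, 1, 1]
POP     -> [0, 1]
MUL     -> [0]
NEG     -> [0]
NEG     -> [0]

0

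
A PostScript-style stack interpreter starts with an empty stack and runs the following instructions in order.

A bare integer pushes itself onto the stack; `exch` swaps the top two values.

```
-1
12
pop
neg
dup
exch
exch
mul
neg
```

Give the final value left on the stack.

-1

-1   → -1
12   → -1 12
pop  → -1
neg  → 1
dup  → 1 1
exch → 1 1
exch → 1 1
mul  → 1
neg  → -1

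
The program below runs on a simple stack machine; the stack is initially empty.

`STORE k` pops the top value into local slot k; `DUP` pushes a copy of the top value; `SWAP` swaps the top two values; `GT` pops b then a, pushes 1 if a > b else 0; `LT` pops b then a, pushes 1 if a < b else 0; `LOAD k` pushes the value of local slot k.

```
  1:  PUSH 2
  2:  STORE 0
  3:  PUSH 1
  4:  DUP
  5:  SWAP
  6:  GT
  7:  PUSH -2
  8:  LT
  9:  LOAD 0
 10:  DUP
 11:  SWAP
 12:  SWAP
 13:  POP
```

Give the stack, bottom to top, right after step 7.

PUSH 2  -> [2]
STORE 0 -> []
PUSH 1  -> [1]
DUP     -> [1, 1]
SWAP    -> [1, 1]
GT      -> [0]
PUSH -2 -> [0, -2]

[0, -2]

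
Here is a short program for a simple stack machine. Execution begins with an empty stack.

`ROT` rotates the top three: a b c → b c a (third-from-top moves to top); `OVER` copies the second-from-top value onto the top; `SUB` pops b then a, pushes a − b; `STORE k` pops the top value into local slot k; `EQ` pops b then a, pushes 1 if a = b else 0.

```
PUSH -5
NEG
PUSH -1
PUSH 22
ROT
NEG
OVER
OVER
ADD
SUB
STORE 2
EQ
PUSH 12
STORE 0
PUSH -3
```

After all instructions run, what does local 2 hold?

PUSH -5 -> [-5]
NEG     -> [5]
PUSH -1 -> [5, -1]
PUSH 22 -> [5, -1, 22]
ROT     -> [-1, 22, 5]
NEG     -> [-1, 22, -5]
OVER    -> [-1, 22, -5, 22]
OVER    -> [-1, 22, -5, 22, -5]
ADD     -> [-1, 22, -5, 17]
SUB     -> [-1, 22, -22]
STORE 2 -> [-1, 22]
EQ      -> [0]
PUSH 12 -> [0, 12]
STORE 0 -> [0]
PUSH -3 -> [0, -3]

-22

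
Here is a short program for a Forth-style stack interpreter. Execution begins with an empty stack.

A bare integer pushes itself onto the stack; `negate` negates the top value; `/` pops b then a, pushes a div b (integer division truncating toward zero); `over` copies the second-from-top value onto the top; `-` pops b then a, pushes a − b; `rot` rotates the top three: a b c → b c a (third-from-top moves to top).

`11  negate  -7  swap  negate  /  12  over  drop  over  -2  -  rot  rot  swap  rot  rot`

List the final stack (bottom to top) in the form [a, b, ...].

11     : [11]
negate : [-11]
-7     : [-11, -7]
swap   : [-7, -11]
negate : [-7, 11]
/      : [0]
12     : [0, 12]
over   : [0, 12, 0]
drop   : [0, 12]
over   : [0, 12, 0]
-2     : [0, 12, 0, -2]
-      : [0, 12, 2]
rot    : [12, 2, 0]
rot    : [2, 0, 12]
swap   : [2, 12, 0]
rot    : [12, 0, 2]
rot    : [0, 2, 12]

[0, 2, 12]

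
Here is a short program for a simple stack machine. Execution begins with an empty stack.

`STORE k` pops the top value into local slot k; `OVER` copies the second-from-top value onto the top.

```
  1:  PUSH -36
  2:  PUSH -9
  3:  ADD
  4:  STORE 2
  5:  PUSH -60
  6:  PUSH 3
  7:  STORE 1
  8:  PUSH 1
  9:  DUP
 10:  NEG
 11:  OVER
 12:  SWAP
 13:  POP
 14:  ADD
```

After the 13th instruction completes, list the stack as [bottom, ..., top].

PUSH -36 -> [-36]
PUSH -9  -> [-36, -9]
ADD      -> [-45]
STORE 2  -> []
PUSH -60 -> [-60]
PUSH 3   -> [-60, 3]
STORE 1  -> [-60]
PUSH 1   -> [-60, 1]
DUP      -> [-60, 1, 1]
NEG      -> [-60, 1, -1]
OVER     -> [-60, 1, -1, 1]
SWAP     -> [-60, 1, 1, -1]
POP      -> [-60, 1, 1]

[-60, 1, 1]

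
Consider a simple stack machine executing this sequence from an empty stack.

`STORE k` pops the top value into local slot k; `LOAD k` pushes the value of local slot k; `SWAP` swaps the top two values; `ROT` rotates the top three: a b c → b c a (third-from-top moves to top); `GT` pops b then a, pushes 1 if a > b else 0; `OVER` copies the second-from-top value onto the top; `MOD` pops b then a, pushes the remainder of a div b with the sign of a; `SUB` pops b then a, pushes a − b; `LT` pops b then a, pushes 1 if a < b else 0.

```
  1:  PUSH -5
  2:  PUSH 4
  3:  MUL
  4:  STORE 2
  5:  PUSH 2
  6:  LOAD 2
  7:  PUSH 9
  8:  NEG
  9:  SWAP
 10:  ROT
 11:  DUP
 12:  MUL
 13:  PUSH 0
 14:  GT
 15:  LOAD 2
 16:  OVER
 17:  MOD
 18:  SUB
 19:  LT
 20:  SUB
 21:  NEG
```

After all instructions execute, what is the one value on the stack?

10

PUSH -5 -> [-5]
PUSH 4  -> [-5, 4]
MUL     -> [-20]
STORE 2 -> []
PUSH 2  -> [2]
LOAD 2  -> [2, -20]
PUSH 9  -> [2, -20, 9]
NEG     -> [2, -20, -9]
SWAP    -> [2, -9, -20]
ROT     -> [-9, -20, 2]
DUP     -> [-9, -20, 2, 2]
MUL     -> [-9, -20, 4]
PUSH 0  -> [-9, -20, 4, 0]
GT      -> [-9, -20, 1]
LOAD 2  -> [-9, -20, 1, -20]
OVER    -> [-9, -20, 1, -20, 1]
MOD     -> [-9, -20, 1, 0]
SUB     -> [-9, -20, 1]
LT      -> [-9, 1]
SUB     -> [-10]
NEG     -> [10]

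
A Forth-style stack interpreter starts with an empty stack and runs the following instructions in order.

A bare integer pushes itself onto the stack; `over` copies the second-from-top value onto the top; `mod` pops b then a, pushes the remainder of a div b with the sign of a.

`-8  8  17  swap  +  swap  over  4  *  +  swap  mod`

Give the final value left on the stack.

-8   → -8
8    → -8 8
17   → -8 8 17
swap → -8 17 8
+    → -8 25
swap → 25 -8
over → 25 -8 25
4    → 25 -8 25 4
*    → 25 -8 100
+    → 25 92
swap → 92 25
mod  → 17

17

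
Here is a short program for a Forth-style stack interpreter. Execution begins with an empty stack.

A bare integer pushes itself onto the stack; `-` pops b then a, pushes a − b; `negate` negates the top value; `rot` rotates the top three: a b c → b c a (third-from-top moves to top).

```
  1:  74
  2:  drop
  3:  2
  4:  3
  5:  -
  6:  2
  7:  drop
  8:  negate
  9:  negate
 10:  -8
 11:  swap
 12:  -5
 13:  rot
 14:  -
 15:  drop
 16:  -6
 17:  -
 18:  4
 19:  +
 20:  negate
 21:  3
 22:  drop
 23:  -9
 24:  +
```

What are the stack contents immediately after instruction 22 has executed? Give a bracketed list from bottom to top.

[-9]

74     : [74]
drop   : []
2      : [2]
3      : [2, 3]
-      : [-1]
2      : [-1, 2]
drop   : [-1]
negate : [1]
negate : [-1]
-8     : [-1, -8]
swap   : [-8, -1]
-5     : [-8, -1, -5]
rot    : [-1, -5, -8]
-      : [-1, 3]
drop   : [-1]
-6     : [-1, -6]
-      : [5]
4      : [5, 4]
+      : [9]
negate : [-9]
3      : [-9, 3]
drop   : [-9]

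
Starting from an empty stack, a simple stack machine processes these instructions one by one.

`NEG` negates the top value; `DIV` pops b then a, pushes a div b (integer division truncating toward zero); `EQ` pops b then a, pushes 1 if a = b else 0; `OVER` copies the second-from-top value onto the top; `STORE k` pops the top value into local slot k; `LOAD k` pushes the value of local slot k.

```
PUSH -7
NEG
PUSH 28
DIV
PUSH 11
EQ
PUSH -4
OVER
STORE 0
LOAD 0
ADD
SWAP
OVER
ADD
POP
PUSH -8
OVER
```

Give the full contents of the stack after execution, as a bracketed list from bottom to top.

PUSH -7 : -7
NEG     : 7
PUSH 28 : 7 28
DIV     : 0
PUSH 11 : 0 11
EQ      : 0
PUSH -4 : 0 -4
OVER    : 0 -4 0
STORE 0 : 0 -4
LOAD 0  : 0 -4 0
ADD     : 0 -4
SWAP    : -4 0
OVER    : -4 0 -4
ADD     : -4 -4
POP     : -4
PUSH -8 : -4 -8
OVER    : -4 -8 -4

[-4, -8, -4]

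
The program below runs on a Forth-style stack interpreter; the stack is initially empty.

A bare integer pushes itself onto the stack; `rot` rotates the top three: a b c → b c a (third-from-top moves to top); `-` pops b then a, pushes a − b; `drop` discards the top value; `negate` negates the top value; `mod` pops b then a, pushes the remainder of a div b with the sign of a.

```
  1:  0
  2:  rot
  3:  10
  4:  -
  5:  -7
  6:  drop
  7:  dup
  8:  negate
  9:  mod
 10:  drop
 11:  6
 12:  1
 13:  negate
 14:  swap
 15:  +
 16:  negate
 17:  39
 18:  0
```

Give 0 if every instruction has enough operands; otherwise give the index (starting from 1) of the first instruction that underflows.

2

0 : 0
rot  — needs 3 operands, stack has 1 → underflow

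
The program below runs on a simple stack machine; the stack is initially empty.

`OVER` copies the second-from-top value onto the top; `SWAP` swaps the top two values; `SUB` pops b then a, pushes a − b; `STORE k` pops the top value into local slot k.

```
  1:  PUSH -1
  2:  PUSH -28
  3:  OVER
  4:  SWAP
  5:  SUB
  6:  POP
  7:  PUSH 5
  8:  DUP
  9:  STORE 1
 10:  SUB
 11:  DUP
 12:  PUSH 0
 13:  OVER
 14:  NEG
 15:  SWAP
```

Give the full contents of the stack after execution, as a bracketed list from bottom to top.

PUSH -1  → -1
PUSH -28 → -1 -28
OVER     → -1 -28 -1
SWAP     → -1 -1 -28
SUB      → -1 27
POP      → -1
PUSH 5   → -1 5
DUP      → -1 5 5
STORE 1  → -1 5
SUB      → -6
DUP      → -6 -6
PUSH 0   → -6 -6 0
OVER     → -6 -6 0 -6
NEG      → -6 -6 0 6
SWAP     → -6 -6 6 0

[-6, -6, 6, 0]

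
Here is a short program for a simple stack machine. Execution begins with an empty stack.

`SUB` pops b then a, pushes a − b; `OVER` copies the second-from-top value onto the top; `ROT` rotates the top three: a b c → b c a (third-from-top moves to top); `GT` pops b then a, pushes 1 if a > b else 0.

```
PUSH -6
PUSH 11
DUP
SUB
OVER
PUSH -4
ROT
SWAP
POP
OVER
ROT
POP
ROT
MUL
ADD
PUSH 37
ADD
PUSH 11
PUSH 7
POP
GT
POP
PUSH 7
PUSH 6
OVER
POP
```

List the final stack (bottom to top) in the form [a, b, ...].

PUSH -6 : [-6]
PUSH 11 : [-6, 11]
DUP     : [-6, 11, 11]
SUB     : [-6, 0]
OVER    : [-6, 0, -6]
PUSH -4 : [-6, 0, -6, -4]
ROT     : [-6, -6, -4, 0]
SWAP    : [-6, -6, 0, -4]
POP     : [-6, -6, 0]
OVER    : [-6, -6, 0, -6]
ROT     : [-6, 0, -6, -6]
POP     : [-6, 0, -6]
ROT     : [0, -6, -6]
MUL     : [0, 36]
ADD     : [36]
PUSH 37 : [36, 37]
ADD     : [73]
PUSH 11 : [73, 11]
PUSH 7  : [73, 11, 7]
POP     : [73, 11]
GT      : [1]
POP     : []
PUSH 7  : [7]
PUSH 6  : [7, 6]
OVER    : [7, 6, 7]
POP     : [7, 6]

[7, 6]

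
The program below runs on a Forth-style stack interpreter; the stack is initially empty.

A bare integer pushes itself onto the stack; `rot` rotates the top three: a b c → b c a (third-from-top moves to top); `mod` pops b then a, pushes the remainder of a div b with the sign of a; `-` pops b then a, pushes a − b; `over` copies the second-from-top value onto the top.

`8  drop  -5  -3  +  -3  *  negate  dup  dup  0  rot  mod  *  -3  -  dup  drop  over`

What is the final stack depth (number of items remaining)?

3

8       [8]
drop    []
-5      [-5]
-3      [-5, -3]
+       [-8]
-3      [-8, -3]
*       [24]
negate  [-24]
dup     [-24, -24]
dup     [-24, -24, -24]
0       [-24, -24, -24, 0]
rot     [-24, -24, 0, -24]
mod     [-24, -24, 0]
*       [-24, 0]
-3      [-24, 0, -3]
-       [-24, 3]
dup     [-24, 3, 3]
drop    [-24, 3]
over    [-24, 3, -24]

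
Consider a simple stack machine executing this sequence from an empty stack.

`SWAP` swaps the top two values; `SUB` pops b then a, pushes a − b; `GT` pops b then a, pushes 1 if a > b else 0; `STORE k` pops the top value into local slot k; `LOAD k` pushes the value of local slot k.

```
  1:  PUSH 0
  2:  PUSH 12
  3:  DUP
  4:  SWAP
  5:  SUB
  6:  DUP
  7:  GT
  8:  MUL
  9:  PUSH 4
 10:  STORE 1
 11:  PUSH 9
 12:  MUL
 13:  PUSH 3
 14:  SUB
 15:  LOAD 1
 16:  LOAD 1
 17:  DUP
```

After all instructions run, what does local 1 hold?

4

PUSH 0  → 0
PUSH 12 → 0 12
DUP     → 0 12 12
SWAP    → 0 12 12
SUB     → 0 0
DUP     → 0 0 0
GT      → 0 0
MUL     → 0
PUSH 4  → 0 4
STORE 1 → 0
PUSH 9  → 0 9
MUL     → 0
PUSH 3  → 0 3
SUB     → -3
LOAD 1  → -3 4
LOAD 1  → -3 4 4
DUP     → -3 4 4 4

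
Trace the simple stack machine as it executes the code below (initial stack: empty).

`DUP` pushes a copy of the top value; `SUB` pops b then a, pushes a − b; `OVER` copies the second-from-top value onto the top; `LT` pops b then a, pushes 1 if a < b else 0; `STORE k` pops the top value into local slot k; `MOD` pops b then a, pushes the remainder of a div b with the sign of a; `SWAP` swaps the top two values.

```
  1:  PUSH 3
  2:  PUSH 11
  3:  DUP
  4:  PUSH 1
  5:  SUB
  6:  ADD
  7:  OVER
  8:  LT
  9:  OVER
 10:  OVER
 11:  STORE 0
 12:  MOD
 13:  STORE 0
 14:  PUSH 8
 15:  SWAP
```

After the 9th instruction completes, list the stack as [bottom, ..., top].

[3, 0, 3]

PUSH 3  : 3
PUSH 11 : 3 11
DUP     : 3 11 11
PUSH 1  : 3 11 11 1
SUB     : 3 11 10
ADD     : 3 21
OVER    : 3 21 3
LT      : 3 0
OVER    : 3 0 3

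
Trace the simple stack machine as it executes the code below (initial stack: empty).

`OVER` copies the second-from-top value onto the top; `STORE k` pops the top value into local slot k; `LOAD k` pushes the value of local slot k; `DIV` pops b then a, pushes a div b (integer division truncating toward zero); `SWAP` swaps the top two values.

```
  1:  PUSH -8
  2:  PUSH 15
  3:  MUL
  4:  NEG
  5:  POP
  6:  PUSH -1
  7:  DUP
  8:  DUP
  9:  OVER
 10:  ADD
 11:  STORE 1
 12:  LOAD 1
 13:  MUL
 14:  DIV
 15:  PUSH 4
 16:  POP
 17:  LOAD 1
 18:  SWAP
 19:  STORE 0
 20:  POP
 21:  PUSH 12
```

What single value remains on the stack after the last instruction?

12

PUSH -8  -8
PUSH 15  -8 15
MUL      -120
NEG      120
POP      (empty)
PUSH -1  -1
DUP      -1 -1
DUP      -1 -1 -1
OVER     -1 -1 -1 -1
ADD      -1 -1 -2
STORE 1  -1 -1
LOAD 1   -1 -1 -2
MUL      -1 2
DIV      0
PUSH 4   0 4
POP      0
LOAD 1   0 -2
SWAP     -2 0
STORE 0  -2
POP      (empty)
PUSH 12  12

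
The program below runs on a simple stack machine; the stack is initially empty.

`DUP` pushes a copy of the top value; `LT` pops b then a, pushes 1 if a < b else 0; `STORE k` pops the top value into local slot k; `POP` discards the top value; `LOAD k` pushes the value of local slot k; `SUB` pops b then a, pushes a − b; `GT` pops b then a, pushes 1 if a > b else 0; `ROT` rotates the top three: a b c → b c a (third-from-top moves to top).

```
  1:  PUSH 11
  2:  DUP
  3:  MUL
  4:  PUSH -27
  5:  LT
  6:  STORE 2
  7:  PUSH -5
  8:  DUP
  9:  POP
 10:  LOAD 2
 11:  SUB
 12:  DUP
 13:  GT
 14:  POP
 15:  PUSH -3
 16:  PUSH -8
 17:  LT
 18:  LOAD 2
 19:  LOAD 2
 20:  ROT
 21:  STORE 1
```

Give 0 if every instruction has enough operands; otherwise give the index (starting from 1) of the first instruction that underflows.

PUSH 11  → [11]
DUP      → [11, 11]
MUL      → [121]
PUSH -27 → [121, -27]
LT       → [0]
STORE 2  → []
PUSH -5  → [-5]
DUP      → [-5, -5]
POP      → [-5]
LOAD 2   → [-5, 0]
SUB      → [-5]
DUP      → [-5, -5]
GT       → [0]
POP      → []
PUSH -3  → [-3]
PUSH -8  → [-3, -8]
LT       → [0]
LOAD 2   → [0, 0]
LOAD 2   → [0, 0, 0]
ROT      → [0, 0, 0]
STORE 1  → [0, 0]

0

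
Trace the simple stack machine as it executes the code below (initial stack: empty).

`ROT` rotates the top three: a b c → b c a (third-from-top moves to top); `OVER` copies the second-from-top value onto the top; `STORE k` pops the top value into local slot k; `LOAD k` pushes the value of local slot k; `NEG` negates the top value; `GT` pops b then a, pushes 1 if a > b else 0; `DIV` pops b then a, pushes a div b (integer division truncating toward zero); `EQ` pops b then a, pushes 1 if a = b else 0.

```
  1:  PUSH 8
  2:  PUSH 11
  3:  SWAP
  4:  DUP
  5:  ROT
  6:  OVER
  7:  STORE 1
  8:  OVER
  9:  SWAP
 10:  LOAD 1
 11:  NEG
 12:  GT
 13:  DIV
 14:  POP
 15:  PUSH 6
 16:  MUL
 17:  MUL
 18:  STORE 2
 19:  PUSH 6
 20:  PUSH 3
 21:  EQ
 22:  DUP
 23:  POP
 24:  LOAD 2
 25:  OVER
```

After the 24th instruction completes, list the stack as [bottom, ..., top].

PUSH 8  → [8]
PUSH 11 → [8, 11]
SWAP    → [11, 8]
DUP     → [11, 8, 8]
ROT     → [8, 8, 11]
OVER    → [8, 8, 11, 8]
STORE 1 → [8, 8, 11]
OVER    → [8, 8, 11, 8]
SWAP    → [8, 8, 8, 11]
LOAD 1  → [8, 8, 8, 11, 8]
NEG     → [8, 8, 8, 11, -8]
GT      → [8, 8, 8, 1]
DIV     → [8, 8, 8]
POP     → [8, 8]
PUSH 6  → [8, 8, 6]
MUL     → [8, 48]
MUL     → [384]
STORE 2 → []
PUSH 6  → [6]
PUSH 3  → [6, 3]
EQ      → [0]
DUP     → [0, 0]
POP     → [0]
LOAD 2  → [0, 384]

[0, 384]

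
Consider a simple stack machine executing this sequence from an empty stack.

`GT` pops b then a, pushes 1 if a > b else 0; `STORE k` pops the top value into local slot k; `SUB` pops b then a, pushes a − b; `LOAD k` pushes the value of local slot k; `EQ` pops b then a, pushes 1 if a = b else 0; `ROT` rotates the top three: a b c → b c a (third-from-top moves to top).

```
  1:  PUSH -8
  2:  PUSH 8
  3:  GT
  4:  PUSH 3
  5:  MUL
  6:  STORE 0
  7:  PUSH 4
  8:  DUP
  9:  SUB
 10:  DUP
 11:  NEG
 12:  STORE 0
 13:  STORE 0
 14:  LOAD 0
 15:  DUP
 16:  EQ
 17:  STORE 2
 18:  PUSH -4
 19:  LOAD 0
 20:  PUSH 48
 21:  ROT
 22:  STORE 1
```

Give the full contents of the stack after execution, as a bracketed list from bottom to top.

[0, 48]

PUSH -8 : [-8]
PUSH 8  : [-8, 8]
GT      : [0]
PUSH 3  : [0, 3]
MUL     : [0]
STORE 0 : []
PUSH 4  : [4]
DUP     : [4, 4]
SUB     : [0]
DUP     : [0, 0]
NEG     : [0, 0]
STORE 0 : [0]
STORE 0 : []
LOAD 0  : [0]
DUP     : [0, 0]
EQ      : [1]
STORE 2 : []
PUSH -4 : [-4]
LOAD 0  : [-4, 0]
PUSH 48 : [-4, 0, 48]
ROT     : [0, 48, -4]
STORE 1 : [0, 48]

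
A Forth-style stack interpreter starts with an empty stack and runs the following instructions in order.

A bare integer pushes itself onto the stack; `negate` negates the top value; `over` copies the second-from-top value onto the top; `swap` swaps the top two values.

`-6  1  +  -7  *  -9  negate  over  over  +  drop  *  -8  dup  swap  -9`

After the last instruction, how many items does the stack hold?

-6     -> -6
1      -> -6 1
+      -> -5
-7     -> -5 -7
*      -> 35
-9     -> 35 -9
negate -> 35 9
over   -> 35 9 35
over   -> 35 9 35 9
+      -> 35 9 44
drop   -> 35 9
*      -> 315
-8     -> 315 -8
dup    -> 315 -8 -8
swap   -> 315 -8 -8
-9     -> 315 -8 -8 -9

4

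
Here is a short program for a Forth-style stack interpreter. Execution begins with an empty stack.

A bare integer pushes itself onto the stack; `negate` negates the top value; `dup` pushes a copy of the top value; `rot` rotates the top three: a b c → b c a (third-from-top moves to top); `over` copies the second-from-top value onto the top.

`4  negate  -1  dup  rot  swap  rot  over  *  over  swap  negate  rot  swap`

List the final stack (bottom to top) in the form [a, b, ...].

[-4, -1, -1, -1]

4      → 4
negate → -4
-1     → -4 -1
dup    → -4 -1 -1
rot    → -1 -1 -4
swap   → -1 -4 -1
rot    → -4 -1 -1
over   → -4 -1 -1 -1
*      → -4 -1 1
over   → -4 -1 1 -1
swap   → -4 -1 -1 1
negate → -4 -1 -1 -1
rot    → -4 -1 -1 -1
swap   → -4 -1 -1 -1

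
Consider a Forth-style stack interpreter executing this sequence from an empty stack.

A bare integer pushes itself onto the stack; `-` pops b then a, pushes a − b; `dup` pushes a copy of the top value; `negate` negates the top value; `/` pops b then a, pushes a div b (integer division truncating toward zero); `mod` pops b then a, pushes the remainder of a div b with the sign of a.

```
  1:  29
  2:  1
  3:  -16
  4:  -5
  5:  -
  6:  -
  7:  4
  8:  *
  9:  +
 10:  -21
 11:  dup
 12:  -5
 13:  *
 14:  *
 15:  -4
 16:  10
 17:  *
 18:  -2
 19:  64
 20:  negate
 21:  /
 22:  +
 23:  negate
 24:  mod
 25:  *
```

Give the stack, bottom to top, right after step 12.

29  : 29
1   : 29 1
-16 : 29 1 -16
-5  : 29 1 -16 -5
-   : 29 1 -11
-   : 29 12
4   : 29 12 4
*   : 29 48
+   : 77
-21 : 77 -21
dup : 77 -21 -21
-5  : 77 -21 -21 -5

[77, -21, -21, -5]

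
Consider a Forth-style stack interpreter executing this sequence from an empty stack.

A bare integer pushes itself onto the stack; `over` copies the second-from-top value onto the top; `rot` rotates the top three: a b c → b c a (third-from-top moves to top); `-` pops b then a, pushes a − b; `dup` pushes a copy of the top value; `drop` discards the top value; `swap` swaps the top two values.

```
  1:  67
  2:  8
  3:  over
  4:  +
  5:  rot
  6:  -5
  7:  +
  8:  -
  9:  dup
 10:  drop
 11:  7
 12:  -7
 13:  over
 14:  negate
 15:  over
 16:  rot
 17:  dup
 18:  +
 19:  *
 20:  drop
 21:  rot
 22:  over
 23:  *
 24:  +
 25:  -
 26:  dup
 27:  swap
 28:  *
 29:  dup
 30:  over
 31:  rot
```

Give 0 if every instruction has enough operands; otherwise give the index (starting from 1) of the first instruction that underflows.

5

67   → [67]
8    → [67, 8]
over → [67, 8, 67]
+    → [67, 75]
rot  — needs 3 operands, stack has 2 → underflow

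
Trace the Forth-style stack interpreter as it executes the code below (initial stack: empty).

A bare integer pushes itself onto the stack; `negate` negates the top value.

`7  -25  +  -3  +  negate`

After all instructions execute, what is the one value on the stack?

7      -> 7
-25    -> 7 -25
+      -> -18
-3     -> -18 -3
+      -> -21
negate -> 21

21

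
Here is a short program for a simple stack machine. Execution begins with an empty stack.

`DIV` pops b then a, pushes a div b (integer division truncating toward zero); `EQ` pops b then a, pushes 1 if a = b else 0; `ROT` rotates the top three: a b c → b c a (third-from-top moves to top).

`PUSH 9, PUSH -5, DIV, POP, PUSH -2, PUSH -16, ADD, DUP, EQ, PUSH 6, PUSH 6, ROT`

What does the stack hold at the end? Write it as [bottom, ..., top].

PUSH 9   -> [9]
PUSH -5  -> [9, -5]
DIV      -> [-1]
POP      -> []
PUSH -2  -> [-2]
PUSH -16 -> [-2, -16]
ADD      -> [-18]
DUP      -> [-18, -18]
EQ       -> [1]
PUSH 6   -> [1, 6]
PUSH 6   -> [1, 6, 6]
ROT      -> [6, 6, 1]

[6, 6, 1]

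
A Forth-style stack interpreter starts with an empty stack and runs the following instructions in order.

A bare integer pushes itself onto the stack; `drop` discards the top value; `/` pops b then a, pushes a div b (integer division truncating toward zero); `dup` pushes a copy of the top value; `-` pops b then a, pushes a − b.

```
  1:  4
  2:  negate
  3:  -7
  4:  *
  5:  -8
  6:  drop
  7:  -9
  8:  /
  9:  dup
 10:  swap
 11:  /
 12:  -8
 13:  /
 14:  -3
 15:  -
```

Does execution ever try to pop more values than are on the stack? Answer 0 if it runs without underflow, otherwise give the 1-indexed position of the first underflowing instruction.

4      -> 4
negate -> -4
-7     -> -4 -7
*      -> 28
-8     -> 28 -8
drop   -> 28
-9     -> 28 -9
/      -> -3
dup    -> -3 -3
swap   -> -3 -3
/      -> 1
-8     -> 1 -8
/      -> 0
-3     -> 0 -3
-      -> 3

0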